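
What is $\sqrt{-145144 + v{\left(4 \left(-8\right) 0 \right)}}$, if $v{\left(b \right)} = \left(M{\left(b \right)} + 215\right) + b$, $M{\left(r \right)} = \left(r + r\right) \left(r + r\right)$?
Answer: $i \sqrt{144929} \approx 380.7 i$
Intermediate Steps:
$M{\left(r \right)} = 4 r^{2}$ ($M{\left(r \right)} = 2 r 2 r = 4 r^{2}$)
$v{\left(b \right)} = 215 + b + 4 b^{2}$ ($v{\left(b \right)} = \left(4 b^{2} + 215\right) + b = \left(215 + 4 b^{2}\right) + b = 215 + b + 4 b^{2}$)
$\sqrt{-145144 + v{\left(4 \left(-8\right) 0 \right)}} = \sqrt{-145144 + \left(215 + 4 \left(-8\right) 0 + 4 \left(4 \left(-8\right) 0\right)^{2}\right)} = \sqrt{-145144 + \left(215 - 0 + 4 \left(\left(-32\right) 0\right)^{2}\right)} = \sqrt{-145144 + \left(215 + 0 + 4 \cdot 0^{2}\right)} = \sqrt{-145144 + \left(215 + 0 + 4 \cdot 0\right)} = \sqrt{-145144 + \left(215 + 0 + 0\right)} = \sqrt{-145144 + 215} = \sqrt{-144929} = i \sqrt{144929}$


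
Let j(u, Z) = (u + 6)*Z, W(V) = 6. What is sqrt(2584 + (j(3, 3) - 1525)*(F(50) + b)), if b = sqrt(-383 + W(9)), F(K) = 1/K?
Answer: sqrt(63851 - 37450*I*sqrt(377))/5 ≈ 126.0 - 115.42*I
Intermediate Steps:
j(u, Z) = Z*(6 + u) (j(u, Z) = (6 + u)*Z = Z*(6 + u))
b = I*sqrt(377) (b = sqrt(-383 + 6) = sqrt(-377) = I*sqrt(377) ≈ 19.417*I)
sqrt(2584 + (j(3, 3) - 1525)*(F(50) + b)) = sqrt(2584 + (3*(6 + 3) - 1525)*(1/50 + I*sqrt(377))) = sqrt(2584 + (3*9 - 1525)*(1/50 + I*sqrt(377))) = sqrt(2584 + (27 - 1525)*(1/50 + I*sqrt(377))) = sqrt(2584 - 1498*(1/50 + I*sqrt(377))) = sqrt(2584 + (-749/25 - 1498*I*sqrt(377))) = sqrt(63851/25 - 1498*I*sqrt(377))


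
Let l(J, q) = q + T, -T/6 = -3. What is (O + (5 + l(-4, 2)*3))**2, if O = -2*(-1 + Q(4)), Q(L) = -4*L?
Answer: 9801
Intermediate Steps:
T = 18 (T = -6*(-3) = 18)
l(J, q) = 18 + q (l(J, q) = q + 18 = 18 + q)
O = 34 (O = -2*(-1 - 4*4) = -2*(-1 - 16) = -2*(-17) = 34)
(O + (5 + l(-4, 2)*3))**2 = (34 + (5 + (18 + 2)*3))**2 = (34 + (5 + 20*3))**2 = (34 + (5 + 60))**2 = (34 + 65)**2 = 99**2 = 9801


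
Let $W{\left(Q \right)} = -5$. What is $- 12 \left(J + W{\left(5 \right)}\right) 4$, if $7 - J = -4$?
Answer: $-288$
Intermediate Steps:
$J = 11$ ($J = 7 - -4 = 7 + 4 = 11$)
$- 12 \left(J + W{\left(5 \right)}\right) 4 = - 12 \left(11 - 5\right) 4 = - 12 \cdot 6 \cdot 4 = \left(-12\right) 24 = -288$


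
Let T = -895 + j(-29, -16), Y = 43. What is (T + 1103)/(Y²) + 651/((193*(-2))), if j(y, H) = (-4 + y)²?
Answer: -703057/713714 ≈ -0.98507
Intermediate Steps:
T = 194 (T = -895 + (-4 - 29)² = -895 + (-33)² = -895 + 1089 = 194)
(T + 1103)/(Y²) + 651/((193*(-2))) = (194 + 1103)/(43²) + 651/((193*(-2))) = 1297/1849 + 651/(-386) = 1297*(1/1849) + 651*(-1/386) = 1297/1849 - 651/386 = -703057/713714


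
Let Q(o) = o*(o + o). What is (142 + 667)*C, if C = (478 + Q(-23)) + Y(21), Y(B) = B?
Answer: 1259613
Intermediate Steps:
Q(o) = 2*o**2 (Q(o) = o*(2*o) = 2*o**2)
C = 1557 (C = (478 + 2*(-23)**2) + 21 = (478 + 2*529) + 21 = (478 + 1058) + 21 = 1536 + 21 = 1557)
(142 + 667)*C = (142 + 667)*1557 = 809*1557 = 1259613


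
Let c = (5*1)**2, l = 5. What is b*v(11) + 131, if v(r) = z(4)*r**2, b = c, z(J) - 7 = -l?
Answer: 6181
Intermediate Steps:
z(J) = 2 (z(J) = 7 - 1*5 = 7 - 5 = 2)
c = 25 (c = 5**2 = 25)
b = 25
v(r) = 2*r**2
b*v(11) + 131 = 25*(2*11**2) + 131 = 25*(2*121) + 131 = 25*242 + 131 = 6050 + 131 = 6181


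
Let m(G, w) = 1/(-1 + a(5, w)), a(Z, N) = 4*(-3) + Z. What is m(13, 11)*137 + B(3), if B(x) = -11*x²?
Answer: -929/8 ≈ -116.13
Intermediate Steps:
a(Z, N) = -12 + Z
m(G, w) = -⅛ (m(G, w) = 1/(-1 + (-12 + 5)) = 1/(-1 - 7) = 1/(-8) = -⅛)
m(13, 11)*137 + B(3) = -⅛*137 - 11*3² = -137/8 - 11*9 = -137/8 - 99 = -929/8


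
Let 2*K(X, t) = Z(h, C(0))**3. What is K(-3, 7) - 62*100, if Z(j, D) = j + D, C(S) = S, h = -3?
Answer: -12427/2 ≈ -6213.5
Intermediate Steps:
Z(j, D) = D + j
K(X, t) = -27/2 (K(X, t) = (0 - 3)**3/2 = (1/2)*(-3)**3 = (1/2)*(-27) = -27/2)
K(-3, 7) - 62*100 = -27/2 - 62*100 = -27/2 - 6200 = -12427/2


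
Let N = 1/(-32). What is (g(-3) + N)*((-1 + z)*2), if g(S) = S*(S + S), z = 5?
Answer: 575/4 ≈ 143.75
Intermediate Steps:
N = -1/32 ≈ -0.031250
g(S) = 2*S² (g(S) = S*(2*S) = 2*S²)
(g(-3) + N)*((-1 + z)*2) = (2*(-3)² - 1/32)*((-1 + 5)*2) = (2*9 - 1/32)*(4*2) = (18 - 1/32)*8 = (575/32)*8 = 575/4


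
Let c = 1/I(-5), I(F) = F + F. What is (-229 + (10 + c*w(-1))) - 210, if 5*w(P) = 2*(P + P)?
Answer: -10723/25 ≈ -428.92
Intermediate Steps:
I(F) = 2*F
w(P) = 4*P/5 (w(P) = (2*(P + P))/5 = (2*(2*P))/5 = (4*P)/5 = 4*P/5)
c = -⅒ (c = 1/(2*(-5)) = 1/(-10) = -⅒ ≈ -0.10000)
(-229 + (10 + c*w(-1))) - 210 = (-229 + (10 - 2*(-1)/25)) - 210 = (-229 + (10 - ⅒*(-⅘))) - 210 = (-229 + (10 + 2/25)) - 210 = (-229 + 252/25) - 210 = -5473/25 - 210 = -10723/25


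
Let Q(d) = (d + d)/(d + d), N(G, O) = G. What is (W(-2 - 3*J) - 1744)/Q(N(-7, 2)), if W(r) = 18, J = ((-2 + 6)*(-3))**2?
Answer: -1726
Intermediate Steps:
J = 144 (J = (4*(-3))**2 = (-12)**2 = 144)
Q(d) = 1 (Q(d) = (2*d)/((2*d)) = (2*d)*(1/(2*d)) = 1)
(W(-2 - 3*J) - 1744)/Q(N(-7, 2)) = (18 - 1744)/1 = -1726*1 = -1726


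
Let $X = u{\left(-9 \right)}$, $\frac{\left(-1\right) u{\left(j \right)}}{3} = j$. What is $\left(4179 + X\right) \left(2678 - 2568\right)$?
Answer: $462660$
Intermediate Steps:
$u{\left(j \right)} = - 3 j$
$X = 27$ ($X = \left(-3\right) \left(-9\right) = 27$)
$\left(4179 + X\right) \left(2678 - 2568\right) = \left(4179 + 27\right) \left(2678 - 2568\right) = 4206 \cdot 110 = 462660$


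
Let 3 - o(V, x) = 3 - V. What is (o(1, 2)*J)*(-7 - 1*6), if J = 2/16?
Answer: -13/8 ≈ -1.6250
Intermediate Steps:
J = ⅛ (J = 2*(1/16) = ⅛ ≈ 0.12500)
o(V, x) = V (o(V, x) = 3 - (3 - V) = 3 + (-3 + V) = V)
(o(1, 2)*J)*(-7 - 1*6) = (1*(⅛))*(-7 - 1*6) = (-7 - 6)/8 = (⅛)*(-13) = -13/8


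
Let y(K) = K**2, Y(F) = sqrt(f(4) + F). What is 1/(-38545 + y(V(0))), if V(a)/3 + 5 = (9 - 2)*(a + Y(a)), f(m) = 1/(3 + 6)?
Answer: -1/38481 ≈ -2.5987e-5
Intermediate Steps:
f(m) = 1/9
Y(F) = sqrt(1/9 + F)
V(a) = -15 + 7*sqrt(1 + 9*a) + 21*a (V(a) = -15 + 3*((9 - 2)*(a + sqrt(1 + 9*a)/3)) = -15 + 3*(7*(a + sqrt(1 + 9*a)/3)) = -15 + 3*(7*a + 7*sqrt(1 + 9*a)/3) = -15 + (7*sqrt(1 + 9*a) + 21*a) = -15 + 7*sqrt(1 + 9*a) + 21*a)
1/(-38545 + y(V(0))) = 1/(-38545 + (-15 + 7*sqrt(1 + 9*0) + 21*0)**2) = 1/(-38545 + (-15 + 7*sqrt(1 + 0) + 0)**2) = 1/(-38545 + (-15 + 7*sqrt(1) + 0)**2) = 1/(-38545 + (-15 + 7*1 + 0)**2) = 1/(-38545 + (-15 + 7 + 0)**2) = 1/(-38545 + (-8)**2) = 1/(-38545 + 64) = 1/(-38481) = -1/38481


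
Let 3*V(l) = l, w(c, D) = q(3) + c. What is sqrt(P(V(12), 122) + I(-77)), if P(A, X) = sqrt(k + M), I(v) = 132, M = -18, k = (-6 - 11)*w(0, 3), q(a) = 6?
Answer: sqrt(132 + 2*I*sqrt(30)) ≈ 11.499 + 0.47632*I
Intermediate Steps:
w(c, D) = 6 + c
V(l) = l/3
k = -102 (k = (-6 - 11)*(6 + 0) = -17*6 = -102)
P(A, X) = 2*I*sqrt(30) (P(A, X) = sqrt(-102 - 18) = sqrt(-120) = 2*I*sqrt(30))
sqrt(P(V(12), 122) + I(-77)) = sqrt(2*I*sqrt(30) + 132) = sqrt(132 + 2*I*sqrt(30))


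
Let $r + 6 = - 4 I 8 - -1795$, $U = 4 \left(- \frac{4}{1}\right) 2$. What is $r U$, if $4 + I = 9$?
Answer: $-52128$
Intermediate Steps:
$I = 5$ ($I = -4 + 9 = 5$)
$U = -32$ ($U = 4 \left(\left(-4\right) 1\right) 2 = 4 \left(-4\right) 2 = \left(-16\right) 2 = -32$)
$r = 1629$ ($r = -6 + \left(\left(-4\right) 5 \cdot 8 - -1795\right) = -6 + \left(\left(-20\right) 8 + 1795\right) = -6 + \left(-160 + 1795\right) = -6 + 1635 = 1629$)
$r U = 1629 \left(-32\right) = -52128$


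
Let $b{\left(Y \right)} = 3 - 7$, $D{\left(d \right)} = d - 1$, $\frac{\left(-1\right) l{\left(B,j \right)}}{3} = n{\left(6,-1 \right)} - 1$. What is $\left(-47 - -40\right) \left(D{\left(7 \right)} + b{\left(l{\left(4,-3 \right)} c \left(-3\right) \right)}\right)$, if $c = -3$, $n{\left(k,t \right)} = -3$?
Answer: $-14$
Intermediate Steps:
$l{\left(B,j \right)} = 12$ ($l{\left(B,j \right)} = - 3 \left(-3 - 1\right) = \left(-3\right) \left(-4\right) = 12$)
$D{\left(d \right)} = -1 + d$
$b{\left(Y \right)} = -4$ ($b{\left(Y \right)} = 3 - 7 = -4$)
$\left(-47 - -40\right) \left(D{\left(7 \right)} + b{\left(l{\left(4,-3 \right)} c \left(-3\right) \right)}\right) = \left(-47 - -40\right) \left(\left(-1 + 7\right) - 4\right) = \left(-47 + 40\right) \left(6 - 4\right) = \left(-7\right) 2 = -14$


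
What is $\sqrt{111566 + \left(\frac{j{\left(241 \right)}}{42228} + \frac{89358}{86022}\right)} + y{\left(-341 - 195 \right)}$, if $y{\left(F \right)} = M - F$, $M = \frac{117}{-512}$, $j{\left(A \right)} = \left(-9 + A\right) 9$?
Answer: $\frac{274315}{512} + \frac{\sqrt{43283379755226669}}{622863} \approx 869.79$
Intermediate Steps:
$j{\left(A \right)} = -81 + 9 A$
$M = - \frac{117}{512}$ ($M = 117 \left(- \frac{1}{512}\right) = - \frac{117}{512} \approx -0.22852$)
$y{\left(F \right)} = - \frac{117}{512} - F$
$\sqrt{111566 + \left(\frac{j{\left(241 \right)}}{42228} + \frac{89358}{86022}\right)} + y{\left(-341 - 195 \right)} = \sqrt{111566 + \left(\frac{-81 + 9 \cdot 241}{42228} + \frac{89358}{86022}\right)} - - \frac{274315}{512} = \sqrt{111566 + \left(\left(-81 + 2169\right) \frac{1}{42228} + 89358 \cdot \frac{1}{86022}\right)} - - \frac{274315}{512} = \sqrt{111566 + \left(2088 \cdot \frac{1}{42228} + \frac{14893}{14337}\right)} + \left(- \frac{117}{512} + 536\right) = \sqrt{111566 + \left(\frac{58}{1173} + \frac{14893}{14337}\right)} + \frac{274315}{512} = \sqrt{111566 + \frac{6100345}{5605767}} + \frac{274315}{512} = \sqrt{\frac{625419101467}{5605767}} + \frac{274315}{512} = \frac{\sqrt{43283379755226669}}{622863} + \frac{274315}{512} = \frac{274315}{512} + \frac{\sqrt{43283379755226669}}{622863}$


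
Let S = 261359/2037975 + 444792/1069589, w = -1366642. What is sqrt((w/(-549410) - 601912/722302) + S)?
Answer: sqrt(569168145234112887877728791515900950115734)/508841162270529724965 ≈ 1.4826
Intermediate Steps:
S = 1186021687651/2179795642275 (S = 261359*(1/2037975) + 444792*(1/1069589) = 261359/2037975 + 444792/1069589 = 1186021687651/2179795642275 ≈ 0.54410)
sqrt((w/(-549410) - 601912/722302) + S) = sqrt((-1366642/(-549410) - 601912/722302) + 1186021687651/2179795642275) = sqrt((-1366642*(-1/549410) - 601912*1/722302) + 1186021687651/2179795642275) = sqrt((683321/274705 - 300956/361151) + 1186021687651/2179795642275) = sqrt(164107944491/99209985455 + 1186021687651/2179795642275) = sqrt(95077395329071931214646/43251498792995026622025) = sqrt(569168145234112887877728791515900950115734)/508841162270529724965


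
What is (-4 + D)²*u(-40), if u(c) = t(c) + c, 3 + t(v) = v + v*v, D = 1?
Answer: 13653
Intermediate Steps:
t(v) = -3 + v + v² (t(v) = -3 + (v + v*v) = -3 + (v + v²) = -3 + v + v²)
u(c) = -3 + c² + 2*c (u(c) = (-3 + c + c²) + c = -3 + c² + 2*c)
(-4 + D)²*u(-40) = (-4 + 1)²*(-3 + (-40)² + 2*(-40)) = (-3)²*(-3 + 1600 - 80) = 9*1517 = 13653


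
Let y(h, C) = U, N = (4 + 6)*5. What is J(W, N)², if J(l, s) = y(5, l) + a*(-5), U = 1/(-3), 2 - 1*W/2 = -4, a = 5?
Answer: 5776/9 ≈ 641.78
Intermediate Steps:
W = 12 (W = 4 - 2*(-4) = 4 + 8 = 12)
N = 50 (N = 10*5 = 50)
U = -⅓ ≈ -0.33333
y(h, C) = -⅓
J(l, s) = -76/3 (J(l, s) = -⅓ + 5*(-5) = -⅓ - 25 = -76/3)
J(W, N)² = (-76/3)² = 5776/9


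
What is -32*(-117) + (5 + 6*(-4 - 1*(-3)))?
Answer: 3743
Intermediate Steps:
-32*(-117) + (5 + 6*(-4 - 1*(-3))) = 3744 + (5 + 6*(-4 + 3)) = 3744 + (5 + 6*(-1)) = 3744 + (5 - 6) = 3744 - 1 = 3743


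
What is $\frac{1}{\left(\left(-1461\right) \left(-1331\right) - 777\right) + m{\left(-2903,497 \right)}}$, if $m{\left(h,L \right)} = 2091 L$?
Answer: $\frac{1}{2983041} \approx 3.3523 \cdot 10^{-7}$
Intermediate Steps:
$\frac{1}{\left(\left(-1461\right) \left(-1331\right) - 777\right) + m{\left(-2903,497 \right)}} = \frac{1}{\left(\left(-1461\right) \left(-1331\right) - 777\right) + 2091 \cdot 497} = \frac{1}{\left(1944591 - 777\right) + 1039227} = \frac{1}{1943814 + 1039227} = \frac{1}{2983041}$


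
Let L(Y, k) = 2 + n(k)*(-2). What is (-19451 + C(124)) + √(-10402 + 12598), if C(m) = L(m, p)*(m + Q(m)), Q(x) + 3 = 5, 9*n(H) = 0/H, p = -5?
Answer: -19199 + 6*√61 ≈ -19152.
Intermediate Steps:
n(H) = 0 (n(H) = (0/H)/9 = (⅑)*0 = 0)
L(Y, k) = 2 (L(Y, k) = 2 + 0*(-2) = 2 + 0 = 2)
Q(x) = 2 (Q(x) = -3 + 5 = 2)
C(m) = 4 + 2*m (C(m) = 2*(m + 2) = 2*(2 + m) = 4 + 2*m)
(-19451 + C(124)) + √(-10402 + 12598) = (-19451 + (4 + 2*124)) + √(-10402 + 12598) = (-19451 + (4 + 248)) + √2196 = (-19451 + 252) + 6*√61 = -19199 + 6*√61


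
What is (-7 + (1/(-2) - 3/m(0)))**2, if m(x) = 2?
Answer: 81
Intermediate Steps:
(-7 + (1/(-2) - 3/m(0)))**2 = (-7 + (1/(-2) - 3/2))**2 = (-7 + (1*(-1/2) - 3*1/2))**2 = (-7 + (-1/2 - 3/2))**2 = (-7 - 2)**2 = (-9)**2 = 81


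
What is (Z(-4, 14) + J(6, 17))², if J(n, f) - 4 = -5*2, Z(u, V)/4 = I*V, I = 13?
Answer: 521284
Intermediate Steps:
Z(u, V) = 52*V (Z(u, V) = 4*(13*V) = 52*V)
J(n, f) = -6 (J(n, f) = 4 - 5*2 = 4 - 10 = -6)
(Z(-4, 14) + J(6, 17))² = (52*14 - 6)² = (728 - 6)² = 722² = 521284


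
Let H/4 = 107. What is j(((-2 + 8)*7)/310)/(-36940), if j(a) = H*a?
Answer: -2247/1431425 ≈ -0.0015698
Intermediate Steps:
H = 428 (H = 4*107 = 428)
j(a) = 428*a
j(((-2 + 8)*7)/310)/(-36940) = (428*(((-2 + 8)*7)/310))/(-36940) = (428*((6*7)*(1/310)))*(-1/36940) = (428*(42*(1/310)))*(-1/36940) = (428*(21/155))*(-1/36940) = (8988/155)*(-1/36940) = -2247/1431425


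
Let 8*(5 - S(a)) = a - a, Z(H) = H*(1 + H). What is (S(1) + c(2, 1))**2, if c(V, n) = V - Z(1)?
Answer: 25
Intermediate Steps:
S(a) = 5 (S(a) = 5 - (a - a)/8 = 5 - 1/8*0 = 5 + 0 = 5)
c(V, n) = -2 + V (c(V, n) = V - (1 + 1) = V - 2 = -2 + V)
(S(1) + c(2, 1))**2 = (5 + (-2 + 2))**2 = (5 + 0)**2 = 5**2 = 25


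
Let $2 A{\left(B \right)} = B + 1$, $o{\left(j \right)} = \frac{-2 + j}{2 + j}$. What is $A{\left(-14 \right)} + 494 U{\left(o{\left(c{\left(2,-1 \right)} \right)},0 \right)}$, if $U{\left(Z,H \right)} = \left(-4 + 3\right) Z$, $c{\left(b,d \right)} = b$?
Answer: $- \frac{13}{2} \approx -6.5$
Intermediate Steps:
$o{\left(j \right)} = \frac{-2 + j}{2 + j}$
$U{\left(Z,H \right)} = - Z$
$A{\left(B \right)} = \frac{1}{2} + \frac{B}{2}$ ($A{\left(B \right)} = \frac{B + 1}{2} = \frac{1 + B}{2} = \frac{1}{2} + \frac{B}{2}$)
$A{\left(-14 \right)} + 494 U{\left(o{\left(c{\left(2,-1 \right)} \right)},0 \right)} = \left(\frac{1}{2} + \frac{1}{2} \left(-14\right)\right) + 494 \left(- \frac{-2 + 2}{2 + 2}\right) = \left(\frac{1}{2} - 7\right) + 494 \left(- \frac{0}{4}\right) = - \frac{13}{2} + 494 \left(- \frac{0}{4}\right) = - \frac{13}{2} + 494 \left(\left(-1\right) 0\right) = - \frac{13}{2} + 494 \cdot 0 = - \frac{13}{2} + 0 = - \frac{13}{2}$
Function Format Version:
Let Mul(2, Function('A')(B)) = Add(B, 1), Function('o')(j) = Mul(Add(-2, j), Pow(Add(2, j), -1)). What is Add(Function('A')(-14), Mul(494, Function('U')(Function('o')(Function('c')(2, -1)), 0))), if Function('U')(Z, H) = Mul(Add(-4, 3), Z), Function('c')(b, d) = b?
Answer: Rational(-13, 2) ≈ -6.5000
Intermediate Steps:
Function('o')(j) = Mul(Pow(Add(2, j), -1), Add(-2, j))
Function('U')(Z, H) = Mul(-1, Z)
Function('A')(B) = Add(Rational(1, 2), Mul(Rational(1, 2), B)) (Function('A')(B) = Mul(Rational(1, 2), Add(B, 1)) = Mul(Rational(1, 2), Add(1, B)) = Add(Rational(1, 2), Mul(Rational(1, 2), B)))
Add(Function('A')(-14), Mul(494, Function('U')(Function('o')(Function('c')(2, -1)), 0))) = Add(Add(Rational(1, 2), Mul(Rational(1, 2), -14)), Mul(494, Mul(-1, Mul(Pow(Add(2, 2), -1), Add(-2, 2))))) = Add(Add(Rational(1, 2), -7), Mul(494, Mul(-1, Mul(Pow(4, -1), 0)))) = Add(Rational(-13, 2), Mul(494, Mul(-1, Mul(Rational(1, 4), 0)))) = Add(Rational(-13, 2), Mul(494, Mul(-1, 0))) = Add(Rational(-13, 2), Mul(494, 0)) = Add(Rational(-13, 2), 0) = Rational(-13, 2)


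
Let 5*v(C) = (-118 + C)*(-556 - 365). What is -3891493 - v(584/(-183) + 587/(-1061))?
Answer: -1266563543918/323605 ≈ -3.9139e+6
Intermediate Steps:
v(C) = 108678/5 - 921*C/5 (v(C) = ((-118 + C)*(-556 - 365))/5 = ((-118 + C)*(-921))/5 = (108678 - 921*C)/5 = 108678/5 - 921*C/5)
-3891493 - v(584/(-183) + 587/(-1061)) = -3891493 - (108678/5 - 921*(584/(-183) + 587/(-1061))/5) = -3891493 - (108678/5 - 921*(584*(-1/183) + 587*(-1/1061))/5) = -3891493 - (108678/5 - 921*(-584/183 - 587/1061)/5) = -3891493 - (108678/5 - 921/5*(-727045/194163)) = -3891493 - (108678/5 + 44640563/64721) = -3891493 - 1*7256951653/323605 = -3891493 - 7256951653/323605 = -1266563543918/323605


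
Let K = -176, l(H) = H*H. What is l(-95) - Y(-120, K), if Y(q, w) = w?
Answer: 9201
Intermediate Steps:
l(H) = H²
l(-95) - Y(-120, K) = (-95)² - 1*(-176) = 9025 + 176 = 9201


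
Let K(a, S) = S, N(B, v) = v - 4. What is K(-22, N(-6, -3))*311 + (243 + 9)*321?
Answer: 78715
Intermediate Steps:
N(B, v) = -4 + v
K(-22, N(-6, -3))*311 + (243 + 9)*321 = (-4 - 3)*311 + (243 + 9)*321 = -7*311 + 252*321 = -2177 + 80892 = 78715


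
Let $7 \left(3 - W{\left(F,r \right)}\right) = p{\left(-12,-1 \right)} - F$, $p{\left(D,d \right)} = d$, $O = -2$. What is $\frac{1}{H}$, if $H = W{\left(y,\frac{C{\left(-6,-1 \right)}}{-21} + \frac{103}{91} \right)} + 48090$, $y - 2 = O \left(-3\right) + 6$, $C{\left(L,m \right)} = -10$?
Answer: $\frac{7}{336666} \approx 2.0792 \cdot 10^{-5}$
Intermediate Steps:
$y = 14$ ($y = 2 + \left(\left(-2\right) \left(-3\right) + 6\right) = 2 + \left(6 + 6\right) = 2 + 12 = 14$)
$W{\left(F,r \right)} = \frac{22}{7} + \frac{F}{7}$ ($W{\left(F,r \right)} = 3 - \frac{-1 - F}{7} = 3 + \left(\frac{1}{7} + \frac{F}{7}\right) = \frac{22}{7} + \frac{F}{7}$)
$H = \frac{336666}{7}$ ($H = \left(\frac{22}{7} + \frac{1}{7} \cdot 14\right) + 48090 = \left(\frac{22}{7} + 2\right) + 48090 = \frac{36}{7} + 48090 = \frac{336666}{7} \approx 48095.0$)
$\frac{1}{H} = \frac{1}{\frac{336666}{7}} = \frac{7}{336666}$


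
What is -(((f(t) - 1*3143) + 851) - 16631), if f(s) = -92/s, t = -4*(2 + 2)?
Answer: 75669/4 ≈ 18917.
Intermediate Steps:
t = -16 (t = -4*4 = -16)
-(((f(t) - 1*3143) + 851) - 16631) = -(((-92/(-16) - 1*3143) + 851) - 16631) = -(((-92*(-1/16) - 3143) + 851) - 16631) = -(((23/4 - 3143) + 851) - 16631) = -((-12549/4 + 851) - 16631) = -(-9145/4 - 16631) = -1*(-75669/4) = 75669/4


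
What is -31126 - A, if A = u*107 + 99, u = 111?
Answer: -43102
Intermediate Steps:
A = 11976 (A = 111*107 + 99 = 11877 + 99 = 11976)
-31126 - A = -31126 - 1*11976 = -31126 - 11976 = -43102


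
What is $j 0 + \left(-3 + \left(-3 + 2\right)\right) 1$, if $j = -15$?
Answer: $-4$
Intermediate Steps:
$j 0 + \left(-3 + \left(-3 + 2\right)\right) 1 = \left(-15\right) 0 + \left(-3 + \left(-3 + 2\right)\right) 1 = 0 + \left(-3 - 1\right) 1 = 0 - 4 = -4$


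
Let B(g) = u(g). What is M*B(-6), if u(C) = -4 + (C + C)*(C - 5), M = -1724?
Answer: -220672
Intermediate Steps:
u(C) = -4 + 2*C*(-5 + C) (u(C) = -4 + (2*C)*(-5 + C) = -4 + 2*C*(-5 + C))
B(g) = -4 - 10*g + 2*g²
M*B(-6) = -1724*(-4 - 10*(-6) + 2*(-6)²) = -1724*(-4 + 60 + 2*36) = -1724*(-4 + 60 + 72) = -1724*128 = -220672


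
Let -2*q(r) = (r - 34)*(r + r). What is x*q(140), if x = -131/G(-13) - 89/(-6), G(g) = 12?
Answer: -174370/3 ≈ -58123.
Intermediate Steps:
q(r) = -r*(-34 + r) (q(r) = -(r - 34)*(r + r)/2 = -(-34 + r)*2*r/2 = -r*(-34 + r))
x = 47/12 (x = -131/12 - 89/(-6) = -131*1/12 - 89*(-⅙) = -131/12 + 89/6 = 47/12 ≈ 3.9167)
x*q(140) = 47*(140*(34 - 1*140))/12 = 47*(140*(34 - 140))/12 = 47*(140*(-106))/12 = (47/12)*(-14840) = -174370/3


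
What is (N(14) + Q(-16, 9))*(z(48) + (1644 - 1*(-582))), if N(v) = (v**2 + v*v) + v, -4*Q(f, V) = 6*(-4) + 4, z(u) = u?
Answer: 934614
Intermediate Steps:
Q(f, V) = 5 (Q(f, V) = -(6*(-4) + 4)/4 = -(-24 + 4)/4 = -1/4*(-20) = 5)
N(v) = v + 2*v**2 (N(v) = (v**2 + v**2) + v = 2*v**2 + v = v + 2*v**2)
(N(14) + Q(-16, 9))*(z(48) + (1644 - 1*(-582))) = (14*(1 + 2*14) + 5)*(48 + (1644 - 1*(-582))) = (14*(1 + 28) + 5)*(48 + (1644 + 582)) = (14*29 + 5)*(48 + 2226) = (406 + 5)*2274 = 411*2274 = 934614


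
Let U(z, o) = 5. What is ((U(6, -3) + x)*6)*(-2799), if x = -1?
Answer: -67176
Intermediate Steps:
((U(6, -3) + x)*6)*(-2799) = ((5 - 1)*6)*(-2799) = (4*6)*(-2799) = 24*(-2799) = -67176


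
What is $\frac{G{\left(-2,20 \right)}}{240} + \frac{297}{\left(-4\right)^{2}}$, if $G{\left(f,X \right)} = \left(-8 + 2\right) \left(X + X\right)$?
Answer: $\frac{281}{16} \approx 17.563$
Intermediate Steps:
$G{\left(f,X \right)} = - 12 X$ ($G{\left(f,X \right)} = - 6 \cdot 2 X = - 12 X$)
$\frac{G{\left(-2,20 \right)}}{240} + \frac{297}{\left(-4\right)^{2}} = \frac{\left(-12\right) 20}{240} + \frac{297}{\left(-4\right)^{2}} = \left(-240\right) \frac{1}{240} + \frac{297}{16} = -1 + 297 \cdot \frac{1}{16} = -1 + \frac{297}{16} = \frac{281}{16}$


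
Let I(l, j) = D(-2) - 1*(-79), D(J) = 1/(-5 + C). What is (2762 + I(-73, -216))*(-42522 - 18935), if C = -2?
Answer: -1222133902/7 ≈ -1.7459e+8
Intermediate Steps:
D(J) = -⅐ (D(J) = 1/(-5 - 2) = 1/(-7) = -⅐)
I(l, j) = 552/7 (I(l, j) = -⅐ - 1*(-79) = -⅐ + 79 = 552/7)
(2762 + I(-73, -216))*(-42522 - 18935) = (2762 + 552/7)*(-42522 - 18935) = (19886/7)*(-61457) = -1222133902/7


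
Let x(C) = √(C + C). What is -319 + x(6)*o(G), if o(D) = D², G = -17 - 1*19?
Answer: -319 + 2592*√3 ≈ 4170.5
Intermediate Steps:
G = -36 (G = -17 - 19 = -36)
x(C) = √2*√C (x(C) = √(2*C) = √2*√C)
-319 + x(6)*o(G) = -319 + (√2*√6)*(-36)² = -319 + (2*√3)*1296 = -319 + 2592*√3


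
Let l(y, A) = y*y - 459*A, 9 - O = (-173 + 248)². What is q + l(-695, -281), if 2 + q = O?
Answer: 606386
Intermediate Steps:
O = -5616 (O = 9 - (-173 + 248)² = 9 - 1*75² = 9 - 1*5625 = 9 - 5625 = -5616)
l(y, A) = y² - 459*A
q = -5618 (q = -2 - 5616 = -5618)
q + l(-695, -281) = -5618 + ((-695)² - 459*(-281)) = -5618 + (483025 + 128979) = -5618 + 612004 = 606386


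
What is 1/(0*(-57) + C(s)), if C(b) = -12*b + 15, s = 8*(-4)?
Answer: 1/399 ≈ 0.0025063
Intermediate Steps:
s = -32
C(b) = 15 - 12*b
1/(0*(-57) + C(s)) = 1/(0*(-57) + (15 - 12*(-32))) = 1/(0 + (15 + 384)) = 1/(0 + 399) = 1/399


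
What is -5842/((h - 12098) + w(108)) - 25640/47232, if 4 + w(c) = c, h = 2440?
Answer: 1935299/28203408 ≈ 0.068619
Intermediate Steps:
w(c) = -4 + c
-5842/((h - 12098) + w(108)) - 25640/47232 = -5842/((2440 - 12098) + (-4 + 108)) - 25640/47232 = -5842/(-9658 + 104) - 25640*1/47232 = -5842/(-9554) - 3205/5904 = -5842*(-1/9554) - 3205/5904 = 2921/4777 - 3205/5904 = 1935299/28203408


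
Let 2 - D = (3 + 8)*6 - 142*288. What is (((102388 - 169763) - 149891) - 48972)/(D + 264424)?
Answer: -6339/7268 ≈ -0.87218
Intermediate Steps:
D = 40832 (D = 2 - ((3 + 8)*6 - 142*288) = 2 - (11*6 - 40896) = 2 - (66 - 40896) = 2 - 1*(-40830) = 2 + 40830 = 40832)
(((102388 - 169763) - 149891) - 48972)/(D + 264424) = (((102388 - 169763) - 149891) - 48972)/(40832 + 264424) = ((-67375 - 149891) - 48972)/305256 = (-217266 - 48972)*(1/305256) = -266238*1/305256 = -6339/7268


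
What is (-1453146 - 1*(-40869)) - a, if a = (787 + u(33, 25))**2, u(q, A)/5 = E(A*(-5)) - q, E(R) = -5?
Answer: -1768686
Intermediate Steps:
u(q, A) = -25 - 5*q (u(q, A) = 5*(-5 - q) = -25 - 5*q)
a = 356409 (a = (787 + (-25 - 5*33))**2 = (787 + (-25 - 165))**2 = (787 - 190)**2 = 597**2 = 356409)
(-1453146 - 1*(-40869)) - a = (-1453146 - 1*(-40869)) - 1*356409 = (-1453146 + 40869) - 356409 = -1412277 - 356409 = -1768686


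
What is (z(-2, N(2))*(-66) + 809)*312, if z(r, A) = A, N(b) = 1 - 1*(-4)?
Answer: 149448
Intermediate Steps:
N(b) = 5 (N(b) = 1 + 4 = 5)
(z(-2, N(2))*(-66) + 809)*312 = (5*(-66) + 809)*312 = (-330 + 809)*312 = 479*312 = 149448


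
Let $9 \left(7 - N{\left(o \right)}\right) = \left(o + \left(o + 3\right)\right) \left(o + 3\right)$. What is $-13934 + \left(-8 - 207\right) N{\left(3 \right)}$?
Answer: $-14149$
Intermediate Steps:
$N{\left(o \right)} = 7 - \frac{\left(3 + o\right) \left(3 + 2 o\right)}{9}$ ($N{\left(o \right)} = 7 - \frac{\left(o + \left(o + 3\right)\right) \left(o + 3\right)}{9} = 7 - \frac{\left(o + \left(3 + o\right)\right) \left(3 + o\right)}{9} = 7 - \frac{\left(3 + 2 o\right) \left(3 + o\right)}{9} = 7 - \frac{\left(3 + o\right) \left(3 + 2 o\right)}{9}$)
$-13934 + \left(-8 - 207\right) N{\left(3 \right)} = -13934 + \left(-8 - 207\right) \left(6 - 3 - \frac{2 \cdot 3^{2}}{9}\right) = -13934 + \left(-8 - 207\right) \left(6 - 3 - 2\right) = -13934 - 215 \left(6 - 3 - 2\right) = -13934 - 215 = -14149$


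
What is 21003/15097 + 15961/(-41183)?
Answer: 624003332/621739751 ≈ 1.0036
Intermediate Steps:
21003/15097 + 15961/(-41183) = 21003*(1/15097) + 15961*(-1/41183) = 21003/15097 - 15961/41183 = 624003332/621739751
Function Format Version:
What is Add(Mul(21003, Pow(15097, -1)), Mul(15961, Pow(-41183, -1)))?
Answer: Rational(624003332, 621739751) ≈ 1.0036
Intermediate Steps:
Add(Mul(21003, Pow(15097, -1)), Mul(15961, Pow(-41183, -1))) = Add(Mul(21003, Rational(1, 15097)), Mul(15961, Rational(-1, 41183))) = Add(Rational(21003, 15097), Rational(-15961, 41183)) = Rational(624003332, 621739751)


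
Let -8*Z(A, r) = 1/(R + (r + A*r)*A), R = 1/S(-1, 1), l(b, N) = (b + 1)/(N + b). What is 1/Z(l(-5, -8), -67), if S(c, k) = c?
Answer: 37800/169 ≈ 223.67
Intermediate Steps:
l(b, N) = (1 + b)/(N + b)
R = -1 (R = 1/(-1) = -1)
Z(A, r) = -1/(8*(-1 + A*(r + A*r))) (Z(A, r) = -1/(8*(-1 + (r + A*r)*A)) = -1/(8*(-1 + A*(r + A*r))))
1/Z(l(-5, -8), -67) = 1/(-1/(-8 + 8*((1 - 5)/(-8 - 5))*(-67) + 8*(-67)*((1 - 5)/(-8 - 5))**2)) = 1/(-1/(-8 + 8*(-4/(-13))*(-67) + 8*(-67)*(-4/(-13))**2)) = 1/(-1/(-8 + 8*(-1/13*(-4))*(-67) + 8*(-67)*(-1/13*(-4))**2)) = 1/(-1/(-8 + 8*(4/13)*(-67) + 8*(-67)*(4/13)**2)) = 1/(-1/(-8 - 2144/13 + 8*(-67)*(16/169))) = 1/(-1/(-8 - 2144/13 - 8576/169)) = 1/(-1/(-37800/169)) = 1/(-1*(-169/37800)) = 1/(169/37800) = 37800/169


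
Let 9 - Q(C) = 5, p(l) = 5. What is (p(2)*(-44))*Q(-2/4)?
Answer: -880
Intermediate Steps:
Q(C) = 4 (Q(C) = 9 - 1*5 = 9 - 5 = 4)
(p(2)*(-44))*Q(-2/4) = (5*(-44))*4 = -220*4 = -880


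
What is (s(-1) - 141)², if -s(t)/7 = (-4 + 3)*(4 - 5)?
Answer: 21904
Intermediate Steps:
s(t) = -7 (s(t) = -7*(-4 + 3)*(4 - 5) = -(-7)*(-1) = -7*1 = -7)
(s(-1) - 141)² = (-7 - 141)² = (-148)² = 21904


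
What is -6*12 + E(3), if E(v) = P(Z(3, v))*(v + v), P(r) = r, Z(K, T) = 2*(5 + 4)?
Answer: 36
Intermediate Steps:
Z(K, T) = 18 (Z(K, T) = 2*9 = 18)
E(v) = 36*v (E(v) = 18*(v + v) = 18*(2*v) = 36*v)
-6*12 + E(3) = -6*12 + 36*3 = -72 + 108 = 36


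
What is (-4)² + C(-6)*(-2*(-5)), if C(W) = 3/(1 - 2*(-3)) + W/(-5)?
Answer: 226/7 ≈ 32.286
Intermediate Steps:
C(W) = 3/7 - W/5 (C(W) = 3/(1 + 6) + W*(-⅕) = 3/7 - W/5)
(-4)² + C(-6)*(-2*(-5)) = (-4)² + (3/7 - ⅕*(-6))*(-2*(-5)) = 16 + (3/7 + 6/5)*10 = 16 + (57/35)*10 = 16 + 114/7 = 226/7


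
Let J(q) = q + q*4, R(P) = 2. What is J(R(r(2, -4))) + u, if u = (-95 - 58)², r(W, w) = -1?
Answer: 23419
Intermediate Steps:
J(q) = 5*q (J(q) = q + 4*q = 5*q)
u = 23409 (u = (-153)² = 23409)
J(R(r(2, -4))) + u = 5*2 + 23409 = 10 + 23409 = 23419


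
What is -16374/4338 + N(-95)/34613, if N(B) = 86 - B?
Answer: -94328014/25025199 ≈ -3.7693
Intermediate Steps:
-16374/4338 + N(-95)/34613 = -16374/4338 + (86 - 1*(-95))/34613 = -16374*1/4338 + (86 + 95)*(1/34613) = -2729/723 + 181*(1/34613) = -2729/723 + 181/34613 = -94328014/25025199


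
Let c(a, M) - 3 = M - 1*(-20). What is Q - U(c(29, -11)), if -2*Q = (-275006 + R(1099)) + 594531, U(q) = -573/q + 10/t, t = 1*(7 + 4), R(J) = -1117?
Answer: -7002915/44 ≈ -1.5916e+5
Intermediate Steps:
c(a, M) = 23 + M (c(a, M) = 3 + (M - 1*(-20)) = 3 + (M + 20) = 3 + (20 + M) = 23 + M)
t = 11 (t = 1*11 = 11)
U(q) = 10/11 - 573/q (U(q) = -573/q + 10/11 = 10/11 - 573/q)
Q = -159204 (Q = -((-275006 - 1117) + 594531)/2 = -(-276123 + 594531)/2 = -½*318408 = -159204)
Q - U(c(29, -11)) = -159204 - (10/11 - 573/(23 - 11)) = -159204 - (10/11 - 573/12) = -159204 - (10/11 - 573*1/12) = -159204 - (10/11 - 191/4) = -159204 - 1*(-2061/44) = -159204 + 2061/44 = -7002915/44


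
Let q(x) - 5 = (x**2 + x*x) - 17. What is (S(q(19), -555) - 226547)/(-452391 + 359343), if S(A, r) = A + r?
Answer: 9433/3877 ≈ 2.4331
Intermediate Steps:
q(x) = -12 + 2*x**2 (q(x) = 5 + ((x**2 + x*x) - 17) = 5 + ((x**2 + x**2) - 17) = 5 + (2*x**2 - 17) = 5 + (-17 + 2*x**2) = -12 + 2*x**2)
(S(q(19), -555) - 226547)/(-452391 + 359343) = (((-12 + 2*19**2) - 555) - 226547)/(-452391 + 359343) = (((-12 + 2*361) - 555) - 226547)/(-93048) = (((-12 + 722) - 555) - 226547)*(-1/93048) = ((710 - 555) - 226547)*(-1/93048) = (155 - 226547)*(-1/93048) = -226392*(-1/93048) = 9433/3877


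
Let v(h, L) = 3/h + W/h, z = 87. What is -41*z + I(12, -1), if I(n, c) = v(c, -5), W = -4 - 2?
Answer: -3564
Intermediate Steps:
W = -6
v(h, L) = -3/h (v(h, L) = 3/h - 6/h = -3/h)
I(n, c) = -3/c
-41*z + I(12, -1) = -41*87 - 3/(-1) = -3567 - 3*(-1) = -3567 + 3 = -3564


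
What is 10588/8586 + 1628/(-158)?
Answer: -3076276/339147 ≈ -9.0706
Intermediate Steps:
10588/8586 + 1628/(-158) = 10588*(1/8586) + 1628*(-1/158) = 5294/4293 - 814/79 = -3076276/339147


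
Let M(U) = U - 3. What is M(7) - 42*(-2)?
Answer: 88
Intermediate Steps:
M(U) = -3 + U
M(7) - 42*(-2) = (-3 + 7) - 42*(-2) = 4 + 84 = 88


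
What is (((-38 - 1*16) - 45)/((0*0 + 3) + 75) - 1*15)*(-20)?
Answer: 4230/13 ≈ 325.38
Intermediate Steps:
(((-38 - 1*16) - 45)/((0*0 + 3) + 75) - 1*15)*(-20) = (((-38 - 16) - 45)/((0 + 3) + 75) - 15)*(-20) = ((-54 - 45)/(3 + 75) - 15)*(-20) = (-99/78 - 15)*(-20) = (-99*1/78 - 15)*(-20) = (-33/26 - 15)*(-20) = -423/26*(-20) = 4230/13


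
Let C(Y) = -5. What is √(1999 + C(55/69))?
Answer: √1994 ≈ 44.654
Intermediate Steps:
√(1999 + C(55/69)) = √(1999 - 5) = √1994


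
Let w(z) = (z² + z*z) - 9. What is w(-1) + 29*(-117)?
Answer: -3400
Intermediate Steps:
w(z) = -9 + 2*z² (w(z) = (z² + z²) - 9 = 2*z² - 9 = -9 + 2*z²)
w(-1) + 29*(-117) = (-9 + 2*(-1)²) + 29*(-117) = (-9 + 2*1) - 3393 = (-9 + 2) - 3393 = -7 - 3393 = -3400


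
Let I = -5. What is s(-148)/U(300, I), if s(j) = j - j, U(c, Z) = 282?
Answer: 0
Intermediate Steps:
s(j) = 0
s(-148)/U(300, I) = 0/282 = 0*(1/282) = 0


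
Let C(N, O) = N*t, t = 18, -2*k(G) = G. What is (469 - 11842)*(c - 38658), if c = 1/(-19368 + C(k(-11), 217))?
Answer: 2823919702373/6423 ≈ 4.3966e+8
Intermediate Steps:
k(G) = -G/2
C(N, O) = 18*N (C(N, O) = N*18 = 18*N)
c = -1/19269 (c = 1/(-19368 + 18*(-1/2*(-11))) = 1/(-19368 + 18*(11/2)) = 1/(-19368 + 99) = 1/(-19269) = -1/19269 ≈ -5.1897e-5)
(469 - 11842)*(c - 38658) = (469 - 11842)*(-1/19269 - 38658) = -11373*(-744901003/19269) = 2823919702373/6423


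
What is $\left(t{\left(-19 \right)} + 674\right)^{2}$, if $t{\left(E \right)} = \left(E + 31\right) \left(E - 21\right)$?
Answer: $37636$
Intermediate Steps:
$t{\left(E \right)} = \left(-21 + E\right) \left(31 + E\right)$ ($t{\left(E \right)} = \left(31 + E\right) \left(-21 + E\right) = \left(-21 + E\right) \left(31 + E\right)$)
$\left(t{\left(-19 \right)} + 674\right)^{2} = \left(\left(-651 + \left(-19\right)^{2} + 10 \left(-19\right)\right) + 674\right)^{2} = \left(\left(-651 + 361 - 190\right) + 674\right)^{2} = \left(-480 + 674\right)^{2} = 194^{2} = 37636$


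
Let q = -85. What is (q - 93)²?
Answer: 31684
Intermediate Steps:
(q - 93)² = (-85 - 93)² = (-178)² = 31684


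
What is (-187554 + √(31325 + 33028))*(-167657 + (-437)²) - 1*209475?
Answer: -4372468323 + 23312*√64353 ≈ -4.3666e+9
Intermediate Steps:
(-187554 + √(31325 + 33028))*(-167657 + (-437)²) - 1*209475 = (-187554 + √64353)*(-167657 + 190969) - 209475 = (-187554 + √64353)*23312 - 209475 = (-4372258848 + 23312*√64353) - 209475 = -4372468323 + 23312*√64353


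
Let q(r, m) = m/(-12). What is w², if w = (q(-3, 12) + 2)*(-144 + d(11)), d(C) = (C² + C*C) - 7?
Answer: 8281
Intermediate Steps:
d(C) = -7 + 2*C² (d(C) = (C² + C²) - 7 = 2*C² - 7 = -7 + 2*C²)
q(r, m) = -m/12 (q(r, m) = m*(-1/12) = -m/12)
w = 91 (w = (-1/12*12 + 2)*(-144 + (-7 + 2*11²)) = (-1 + 2)*(-144 + (-7 + 2*121)) = 1*(-144 + (-7 + 242)) = 1*(-144 + 235) = 1*91 = 91)
w² = 91² = 8281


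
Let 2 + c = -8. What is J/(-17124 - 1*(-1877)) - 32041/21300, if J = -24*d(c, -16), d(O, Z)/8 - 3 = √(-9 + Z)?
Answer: -476260327/324761100 + 960*I/15247 ≈ -1.4665 + 0.062963*I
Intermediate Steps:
c = -10 (c = -2 - 8 = -10)
d(O, Z) = 24 + 8*√(-9 + Z)
J = -576 - 960*I (J = -24*(24 + 8*√(-9 - 16)) = -24*(24 + 8*√(-25)) = -24*(24 + 8*(5*I)) = -24*(24 + 40*I) = -576 - 960*I ≈ -576.0 - 960.0*I)
J/(-17124 - 1*(-1877)) - 32041/21300 = (-576 - 960*I)/(-17124 - 1*(-1877)) - 32041/21300 = (-576 - 960*I)/(-17124 + 1877) - 32041*1/21300 = (-576 - 960*I)/(-15247) - 32041/21300 = (-576 - 960*I)*(-1/15247) - 32041/21300 = (576/15247 + 960*I/15247) - 32041/21300 = -476260327/324761100 + 960*I/15247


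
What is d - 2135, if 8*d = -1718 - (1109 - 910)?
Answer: -18997/8 ≈ -2374.6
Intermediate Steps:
d = -1917/8 (d = (-1718 - (1109 - 910))/8 = (-1718 - 1*199)/8 = (-1718 - 199)/8 = (⅛)*(-1917) = -1917/8 ≈ -239.63)
d - 2135 = -1917/8 - 2135 = -18997/8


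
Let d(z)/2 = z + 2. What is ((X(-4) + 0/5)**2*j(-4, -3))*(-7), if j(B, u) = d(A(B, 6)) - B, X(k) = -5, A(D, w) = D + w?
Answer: -2100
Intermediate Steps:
d(z) = 4 + 2*z (d(z) = 2*(z + 2) = 2*(2 + z) = 4 + 2*z)
j(B, u) = 16 + B (j(B, u) = (4 + 2*(B + 6)) - B = (4 + 2*(6 + B)) - B = (4 + (12 + 2*B)) - B = (16 + 2*B) - B = 16 + B)
((X(-4) + 0/5)**2*j(-4, -3))*(-7) = ((-5 + 0/5)**2*(16 - 4))*(-7) = ((-5 + 0*(1/5))**2*12)*(-7) = ((-5 + 0)**2*12)*(-7) = ((-5)**2*12)*(-7) = (25*12)*(-7) = 300*(-7) = -2100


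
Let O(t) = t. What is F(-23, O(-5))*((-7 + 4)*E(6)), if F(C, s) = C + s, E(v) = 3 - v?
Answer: -252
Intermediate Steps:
F(-23, O(-5))*((-7 + 4)*E(6)) = (-23 - 5)*((-7 + 4)*(3 - 1*6)) = -(-84)*(3 - 6) = -(-84)*(-3) = -28*9 = -252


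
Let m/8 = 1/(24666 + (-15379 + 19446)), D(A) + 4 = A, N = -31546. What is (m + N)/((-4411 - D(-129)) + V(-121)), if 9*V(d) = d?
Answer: 8157700890/1109754659 ≈ 7.3509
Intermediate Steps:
V(d) = d/9
D(A) = -4 + A
m = 8/28733 (m = 8/(24666 + (-15379 + 19446)) = 8/(24666 + 4067) = 8/28733 ≈ 0.00027843)
(m + N)/((-4411 - D(-129)) + V(-121)) = (8/28733 - 31546)/((-4411 - (-4 - 129)) + (⅑)*(-121)) = -906411210/(28733*((-4411 - 1*(-133)) - 121/9)) = -906411210/(28733*((-4411 + 133) - 121/9)) = -906411210/(28733*(-4278 - 121/9)) = -906411210/(28733*(-38623/9)) = -906411210/28733*(-9/38623) = 8157700890/1109754659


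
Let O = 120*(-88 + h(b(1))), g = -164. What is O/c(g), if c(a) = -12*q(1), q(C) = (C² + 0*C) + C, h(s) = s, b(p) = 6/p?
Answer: 410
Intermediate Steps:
q(C) = C + C² (q(C) = (C² + 0) + C = C² + C = C + C²)
c(a) = -24 (c(a) = -12*(1 + 1) = -12*2 = -24)
O = -9840 (O = 120*(-88 + 6/1) = 120*(-88 + 6*1) = 120*(-88 + 6) = 120*(-82) = -9840)
O/c(g) = -9840/(-24) = -9840*(-1/24) = 410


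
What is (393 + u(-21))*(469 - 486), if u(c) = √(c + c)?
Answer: -6681 - 17*I*√42 ≈ -6681.0 - 110.17*I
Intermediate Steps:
u(c) = √2*√c (u(c) = √(2*c) = √2*√c)
(393 + u(-21))*(469 - 486) = (393 + √2*√(-21))*(469 - 486) = (393 + √2*(I*√21))*(-17) = (393 + I*√42)*(-17) = -6681 - 17*I*√42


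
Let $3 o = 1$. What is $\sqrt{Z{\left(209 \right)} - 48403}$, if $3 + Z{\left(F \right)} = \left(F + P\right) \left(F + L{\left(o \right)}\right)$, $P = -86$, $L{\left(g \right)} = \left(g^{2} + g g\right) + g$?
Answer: $\frac{2 i \sqrt{50919}}{3} \approx 150.43 i$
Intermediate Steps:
$o = \frac{1}{3}$ ($o = \frac{1}{3} \cdot 1 = \frac{1}{3} \approx 0.33333$)
$L{\left(g \right)} = g + 2 g^{2}$ ($L{\left(g \right)} = \left(g^{2} + g^{2}\right) + g = 2 g^{2} + g = g + 2 g^{2}$)
$Z{\left(F \right)} = -3 + \left(-86 + F\right) \left(\frac{5}{9} + F\right)$ ($Z{\left(F \right)} = -3 + \left(F - 86\right) \left(F + \frac{1 + 2 \cdot \frac{1}{3}}{3}\right) = -3 + \left(-86 + F\right) \left(F + \frac{1 + \frac{2}{3}}{3}\right) = -3 + \left(-86 + F\right) \left(F + \frac{1}{3} \cdot \frac{5}{3}\right) = -3 + \left(-86 + F\right) \left(F + \frac{5}{9}\right) = -3 + \left(-86 + F\right) \left(\frac{5}{9} + F\right)$)
$\sqrt{Z{\left(209 \right)} - 48403} = \sqrt{\left(- \frac{457}{9} + 209^{2} - \frac{160721}{9}\right) - 48403} = \sqrt{\left(- \frac{457}{9} + 43681 - \frac{160721}{9}\right) - 48403} = \sqrt{\frac{77317}{3} - 48403} = \sqrt{- \frac{67892}{3}} = \frac{2 i \sqrt{50919}}{3}$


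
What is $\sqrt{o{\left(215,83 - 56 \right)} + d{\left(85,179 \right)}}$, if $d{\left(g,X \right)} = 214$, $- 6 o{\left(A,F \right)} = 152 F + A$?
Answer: $\frac{i \sqrt{18210}}{6} \approx 22.491 i$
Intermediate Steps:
$o{\left(A,F \right)} = - \frac{76 F}{3} - \frac{A}{6}$ ($o{\left(A,F \right)} = - \frac{152 F + A}{6} = - \frac{A + 152 F}{6} = - \frac{76 F}{3} - \frac{A}{6}$)
$\sqrt{o{\left(215,83 - 56 \right)} + d{\left(85,179 \right)}} = \sqrt{\left(- \frac{76 \left(83 - 56\right)}{3} - \frac{215}{6}\right) + 214} = \sqrt{\left(\left(- \frac{76}{3}\right) 27 - \frac{215}{6}\right) + 214} = \sqrt{\left(-684 - \frac{215}{6}\right) + 214} = \sqrt{- \frac{4319}{6} + 214} = \sqrt{- \frac{3035}{6}} = \frac{i \sqrt{18210}}{6}$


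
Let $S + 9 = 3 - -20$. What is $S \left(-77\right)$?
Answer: $-1078$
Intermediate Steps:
$S = 14$ ($S = -9 + \left(3 - -20\right) = -9 + \left(3 + 20\right) = -9 + 23 = 14$)
$S \left(-77\right) = 14 \left(-77\right) = -1078$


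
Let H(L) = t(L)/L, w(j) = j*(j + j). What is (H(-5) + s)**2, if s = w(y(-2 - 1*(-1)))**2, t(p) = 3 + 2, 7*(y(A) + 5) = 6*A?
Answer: 127704532213449/5764801 ≈ 2.2152e+7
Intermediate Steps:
y(A) = -5 + 6*A/7 (y(A) = -5 + (6*A)/7 = -5 + 6*A/7)
w(j) = 2*j**2 (w(j) = j*(2*j) = 2*j**2)
t(p) = 5
H(L) = 5/L
s = 11303044/2401 (s = (2*(-5 + 6*(-2 - 1*(-1))/7)**2)**2 = (2*(-5 + 6*(-2 + 1)/7)**2)**2 = (2*(-5 + (6/7)*(-1))**2)**2 = (2*(-5 - 6/7)**2)**2 = (2*(-41/7)**2)**2 = (2*(1681/49))**2 = (3362/49)**2 = 11303044/2401 ≈ 4707.6)
(H(-5) + s)**2 = (5/(-5) + 11303044/2401)**2 = (5*(-1/5) + 11303044/2401)**2 = (-1 + 11303044/2401)**2 = (11300643/2401)**2 = 127704532213449/5764801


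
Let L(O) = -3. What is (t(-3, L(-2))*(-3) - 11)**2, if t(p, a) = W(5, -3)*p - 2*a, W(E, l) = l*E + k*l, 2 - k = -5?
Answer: 124609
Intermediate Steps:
k = 7 (k = 2 - 1*(-5) = 2 + 5 = 7)
W(E, l) = 7*l + E*l (W(E, l) = l*E + 7*l = E*l + 7*l = 7*l + E*l)
t(p, a) = -36*p - 2*a (t(p, a) = (-3*(7 + 5))*p - 2*a = (-3*12)*p - 2*a = -36*p - 2*a)
(t(-3, L(-2))*(-3) - 11)**2 = ((-36*(-3) - 2*(-3))*(-3) - 11)**2 = ((108 + 6)*(-3) - 11)**2 = (114*(-3) - 11)**2 = (-342 - 11)**2 = (-353)**2 = 124609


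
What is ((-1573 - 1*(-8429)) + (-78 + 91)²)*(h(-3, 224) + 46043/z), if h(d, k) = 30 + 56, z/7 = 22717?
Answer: 96394780925/159019 ≈ 6.0618e+5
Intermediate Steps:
z = 159019 (z = 7*22717 = 159019)
h(d, k) = 86
((-1573 - 1*(-8429)) + (-78 + 91)²)*(h(-3, 224) + 46043/z) = ((-1573 - 1*(-8429)) + (-78 + 91)²)*(86 + 46043/159019) = ((-1573 + 8429) + 13²)*(86 + 46043*(1/159019)) = (6856 + 169)*(86 + 46043/159019) = 7025*(13721677/159019) = 96394780925/159019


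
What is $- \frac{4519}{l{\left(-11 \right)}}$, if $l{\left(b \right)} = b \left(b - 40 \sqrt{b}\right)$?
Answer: $- \frac{4519}{17721} + \frac{180760 i \sqrt{11}}{194931} \approx -0.25501 + 3.0755 i$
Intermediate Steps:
$- \frac{4519}{l{\left(-11 \right)}} = - \frac{4519}{\left(-11\right)^{2} - 40 \left(-11\right)^{\frac{3}{2}}} = - \frac{4519}{121 - 40 \left(- 11 i \sqrt{11}\right)} = - \frac{4519}{121 + 440 i \sqrt{11}}$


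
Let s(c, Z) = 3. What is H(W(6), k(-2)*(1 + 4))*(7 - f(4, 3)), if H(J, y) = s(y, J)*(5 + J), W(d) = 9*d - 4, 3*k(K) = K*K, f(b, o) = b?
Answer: 495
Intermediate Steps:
k(K) = K**2/3 (k(K) = (K*K)/3 = K**2/3)
W(d) = -4 + 9*d
H(J, y) = 15 + 3*J (H(J, y) = 3*(5 + J) = 15 + 3*J)
H(W(6), k(-2)*(1 + 4))*(7 - f(4, 3)) = (15 + 3*(-4 + 9*6))*(7 - 1*4) = (15 + 3*(-4 + 54))*(7 - 4) = (15 + 3*50)*3 = (15 + 150)*3 = 165*3 = 495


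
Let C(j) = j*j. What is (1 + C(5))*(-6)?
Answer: -156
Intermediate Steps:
C(j) = j²
(1 + C(5))*(-6) = (1 + 5²)*(-6) = (1 + 25)*(-6) = 26*(-6) = -156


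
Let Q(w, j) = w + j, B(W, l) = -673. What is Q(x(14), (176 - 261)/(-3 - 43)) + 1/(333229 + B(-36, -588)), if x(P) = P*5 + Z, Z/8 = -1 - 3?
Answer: 304787597/7648788 ≈ 39.848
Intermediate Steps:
Z = -32 (Z = 8*(-1 - 3) = 8*(-4) = -32)
x(P) = -32 + 5*P (x(P) = P*5 - 32 = 5*P - 32 = -32 + 5*P)
Q(w, j) = j + w
Q(x(14), (176 - 261)/(-3 - 43)) + 1/(333229 + B(-36, -588)) = ((176 - 261)/(-3 - 43) + (-32 + 5*14)) + 1/(333229 - 673) = (-85/(-46) + (-32 + 70)) + 1/332556 = (-85*(-1/46) + 38) + 1/332556 = (85/46 + 38) + 1/332556 = 1833/46 + 1/332556 = 304787597/7648788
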